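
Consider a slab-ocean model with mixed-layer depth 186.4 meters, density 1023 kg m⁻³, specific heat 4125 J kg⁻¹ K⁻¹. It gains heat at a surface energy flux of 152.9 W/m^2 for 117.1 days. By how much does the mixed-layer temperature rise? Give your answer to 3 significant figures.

Areal heat capacity C = ρ c_p D = 1023 × 4125 × 186.4 = 7.87×10^8 J m⁻² K⁻¹.
Net heat input Q = F Δt = 152.9 × (117.1 days × 86400 s/day) = 1.55×10^9 J/m².
ΔT = Q / C = 1.55×10^9 / 7.87×10^8 = 1.97 K.

1.97 K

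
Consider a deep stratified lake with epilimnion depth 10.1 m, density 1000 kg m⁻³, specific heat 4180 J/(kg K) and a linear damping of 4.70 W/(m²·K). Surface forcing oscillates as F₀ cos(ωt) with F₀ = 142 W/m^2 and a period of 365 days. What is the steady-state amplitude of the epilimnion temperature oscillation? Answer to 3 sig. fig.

14.7 K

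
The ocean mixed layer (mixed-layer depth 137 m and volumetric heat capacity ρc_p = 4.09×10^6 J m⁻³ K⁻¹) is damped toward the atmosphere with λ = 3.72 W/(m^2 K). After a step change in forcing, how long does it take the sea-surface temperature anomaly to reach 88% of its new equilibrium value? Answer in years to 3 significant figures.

10.1 years

Areal heat capacity C = ρc_p × D = 4.09×10^6 × 137 = 5.60×10^8 J m⁻² K⁻¹.
τ = C / λ = 5.60×10^8 / 3.72 = 1.51×10^8 s.
Fraction reached: 1 − e^(−t/τ) = 0.88 ⇒ t = −τ ln(1 − 0.88) = τ × 2.12.
t = 3.19×10^8 s = 10.1 years.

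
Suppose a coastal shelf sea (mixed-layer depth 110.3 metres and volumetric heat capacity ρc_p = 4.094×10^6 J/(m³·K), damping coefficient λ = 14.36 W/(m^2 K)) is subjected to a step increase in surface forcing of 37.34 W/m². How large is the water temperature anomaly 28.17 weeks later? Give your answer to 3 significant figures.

1.09 K

Areal heat capacity C = ρc_p × D = 4.094×10^6 × 110.3 = 4.52×10^8 J/(m^2 K).
τ = C / λ = 4.52×10^8 / 14.36 = 3.14×10^7 s.
Equilibrium anomaly ΔT_eq = F / λ = 37.34 / 14.36 = 2.60 K.
t = 28.17 weeks = 1.70×10^7 s, so t/τ = 0.542.
ΔT(t) = ΔT_eq (1 − e^(−t/τ)) = 2.60 × (1 − e^−0.542) = 1.09 K.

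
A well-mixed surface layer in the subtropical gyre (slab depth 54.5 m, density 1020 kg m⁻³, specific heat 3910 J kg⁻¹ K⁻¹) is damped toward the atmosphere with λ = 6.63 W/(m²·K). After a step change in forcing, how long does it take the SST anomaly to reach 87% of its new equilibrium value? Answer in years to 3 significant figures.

Areal heat capacity C = ρ c_p D = 1020 × 3910 × 54.5 = 2.17×10^8 J/(m²·K).
τ = C / λ = 2.17×10^8 / 6.63 = 3.28×10^7 s.
Fraction reached: 1 − e^(−t/τ) = 0.87 ⇒ t = −τ ln(1 − 0.87) = τ × 2.04.
t = 6.69×10^7 s = 2.12 years.

2.12 years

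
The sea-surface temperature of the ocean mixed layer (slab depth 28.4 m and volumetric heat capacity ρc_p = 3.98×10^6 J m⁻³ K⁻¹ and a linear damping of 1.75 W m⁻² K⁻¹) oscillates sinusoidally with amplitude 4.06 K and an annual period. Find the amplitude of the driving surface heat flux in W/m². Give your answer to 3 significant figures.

91.7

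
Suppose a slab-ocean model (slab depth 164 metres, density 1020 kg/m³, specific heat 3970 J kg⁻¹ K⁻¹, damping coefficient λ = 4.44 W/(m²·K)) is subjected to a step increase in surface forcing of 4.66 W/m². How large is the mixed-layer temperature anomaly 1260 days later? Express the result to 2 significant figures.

Areal heat capacity C = ρ c_p D = 1020 × 3970 × 164 = 6.64×10^8 J m⁻² K⁻¹.
τ = C / λ = 6.64×10^8 / 4.44 = 1.50×10^8 s.
Equilibrium anomaly ΔT_eq = F / λ = 4.66 / 4.44 = 1.05 K.
t = 1260 days = 1.09×10^8 s, so t/τ = 0.728.
ΔT(t) = ΔT_eq (1 − e^(−t/τ)) = 1.05 × (1 − e^−0.728) = 0.543 K.

0.54 K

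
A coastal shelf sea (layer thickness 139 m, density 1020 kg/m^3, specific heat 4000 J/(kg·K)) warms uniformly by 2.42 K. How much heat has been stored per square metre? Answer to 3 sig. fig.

Areal heat capacity C = ρ c_p D = 1020 × 4000 × 139 = 5.67×10^8 J/(m^2 K).
ΔQ = C ΔT = 5.67×10^8 × 2.42 = 1.37×10^9 J/m².

1.37×10^9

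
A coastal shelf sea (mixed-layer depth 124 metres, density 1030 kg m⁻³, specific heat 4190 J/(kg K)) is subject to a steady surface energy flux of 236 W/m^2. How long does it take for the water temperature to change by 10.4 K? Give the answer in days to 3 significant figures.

Areal heat capacity C = ρ c_p D = 1030 × 4190 × 124 = 5.35×10^8 J m⁻² K⁻¹.
Time required: Δt = C ΔT / F = 5.35×10^8 × 10.4 / 236 = 2.36×10^7 s.
In days: 2.36×10^7 s / (86400 s/day) = 273 days.

273 days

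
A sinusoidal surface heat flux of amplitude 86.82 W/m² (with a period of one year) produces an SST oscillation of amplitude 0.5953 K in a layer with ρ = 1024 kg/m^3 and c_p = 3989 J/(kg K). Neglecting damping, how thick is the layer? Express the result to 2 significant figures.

180 m

ω = 2π / 3.15×10^7 s = 1.99×10^-7 s⁻¹.
Required C = F₀ / (A ω) = 86.82 / (0.5953 × 1.99×10^-7) = 7.32×10^8 J/(m²·K).
D = C / (ρ c_p) = 7.32×10^8 / (1024 × 3989) = 179 m.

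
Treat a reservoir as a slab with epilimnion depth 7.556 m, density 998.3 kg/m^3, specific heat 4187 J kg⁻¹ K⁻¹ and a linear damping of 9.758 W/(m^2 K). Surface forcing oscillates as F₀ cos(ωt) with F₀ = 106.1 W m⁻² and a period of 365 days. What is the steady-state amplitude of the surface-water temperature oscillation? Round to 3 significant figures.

Areal heat capacity C = ρ c_p D = 998.3 × 4187 × 7.556 = 3.16×10^7 J m⁻² K⁻¹.
Angular frequency ω = 2π / T = 2π / 3.15×10^7 s = 1.99×10^-7 s⁻¹.
√((Cω)² + λ²) = √((6.29)² + 9.758²) = 11.6 W/(m²·K).
Amplitude A = F₀ / √((Cω)²+λ²) = 106.1 / 11.6 = 9.14 K.

9.14 K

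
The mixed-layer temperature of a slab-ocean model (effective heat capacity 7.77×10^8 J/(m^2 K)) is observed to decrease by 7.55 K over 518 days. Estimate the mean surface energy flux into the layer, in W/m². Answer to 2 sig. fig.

Areal heat capacity C = 7.77×10^8 J/(m^2 K) (given).
Required heat per unit area: Q = C ΔT = 7.77×10^8 × -7.55 = -5.87×10^9 J/m².
Flux F = Q / Δt = -5.87×10^9 / 4.48×10^7 s = -131 W/m².

-130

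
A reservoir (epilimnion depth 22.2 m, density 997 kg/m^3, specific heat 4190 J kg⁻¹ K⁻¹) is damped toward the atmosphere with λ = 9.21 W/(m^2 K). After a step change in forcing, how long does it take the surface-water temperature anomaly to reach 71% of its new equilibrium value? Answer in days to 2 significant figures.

Areal heat capacity C = ρ c_p D = 997 × 4190 × 22.2 = 9.27×10^7 J m⁻² K⁻¹.
τ = C / λ = 9.27×10^7 / 9.21 = 1.01×10^7 s.
Fraction reached: 1 − e^(−t/τ) = 0.71 ⇒ t = −τ ln(1 − 0.71) = τ × 1.24.
t = 1.25×10^7 s = 144 days.

140 days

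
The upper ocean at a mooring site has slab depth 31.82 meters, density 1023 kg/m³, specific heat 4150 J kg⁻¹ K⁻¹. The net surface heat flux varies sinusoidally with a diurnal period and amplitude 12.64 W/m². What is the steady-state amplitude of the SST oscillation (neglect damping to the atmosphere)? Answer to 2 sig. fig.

Areal heat capacity C = ρ c_p D = 1023 × 4150 × 31.82 = 1.35×10^8 J m⁻² K⁻¹.
Angular frequency ω = 2π / T = 2π / 86400 s = 7.27×10^-5 s⁻¹.
Cω = 1.35×10^8 × 7.27×10^-5 = 9820 W/(m²·K).
Amplitude A = F₀ / (Cω) = 12.64 / 9820 = 0.00129 K.

0.0013 K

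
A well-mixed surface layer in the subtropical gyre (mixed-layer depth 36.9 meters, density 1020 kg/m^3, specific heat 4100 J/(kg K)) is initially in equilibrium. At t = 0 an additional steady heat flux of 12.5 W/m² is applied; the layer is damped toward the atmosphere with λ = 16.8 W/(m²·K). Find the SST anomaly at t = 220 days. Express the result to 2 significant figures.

Areal heat capacity C = ρ c_p D = 1020 × 4100 × 36.9 = 1.54×10^8 J/(m²·K).
τ = C / λ = 1.54×10^8 / 16.8 = 9.19×10^6 s.
Equilibrium anomaly ΔT_eq = F / λ = 12.5 / 16.8 = 0.744 K.
t = 220 days = 1.90×10^7 s, so t/τ = 2.07.
ΔT(t) = ΔT_eq (1 − e^(−t/τ)) = 0.744 × (1 − e^−2.07) = 0.650 K.

0.65 K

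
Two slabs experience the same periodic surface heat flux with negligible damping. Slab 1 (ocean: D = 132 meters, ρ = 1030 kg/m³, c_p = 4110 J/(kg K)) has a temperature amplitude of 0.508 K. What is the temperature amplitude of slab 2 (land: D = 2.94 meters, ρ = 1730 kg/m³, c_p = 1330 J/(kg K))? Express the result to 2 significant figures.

C_ocean = 5.59×10^8 J/(m²·K); C_land = 6.76×10^6 J/(m²·K).
A ∝ 1/C ⇒ A_land = A_ocean × C_ocean/C_land = 0.508 × 82.6 = 42.0 K.

42 K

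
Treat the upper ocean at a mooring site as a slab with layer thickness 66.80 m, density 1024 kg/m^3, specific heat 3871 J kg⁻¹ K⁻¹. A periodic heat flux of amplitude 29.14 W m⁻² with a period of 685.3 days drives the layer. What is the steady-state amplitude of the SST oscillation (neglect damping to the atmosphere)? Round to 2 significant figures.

1.0 K

Areal heat capacity C = ρ c_p D = 1024 × 3871 × 66.80 = 2.65×10^8 J/(m^2 K).
Angular frequency ω = 2π / T = 2π / 5.92×10^7 s = 1.06×10^-7 s⁻¹.
Cω = 2.65×10^8 × 1.06×10^-7 = 28.1 W/(m²·K).
Amplitude A = F₀ / (Cω) = 29.14 / 28.1 = 1.04 K.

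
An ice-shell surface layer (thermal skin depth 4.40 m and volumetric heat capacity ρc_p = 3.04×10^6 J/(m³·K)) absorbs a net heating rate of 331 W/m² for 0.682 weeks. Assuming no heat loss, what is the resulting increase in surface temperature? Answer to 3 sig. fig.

10.2 K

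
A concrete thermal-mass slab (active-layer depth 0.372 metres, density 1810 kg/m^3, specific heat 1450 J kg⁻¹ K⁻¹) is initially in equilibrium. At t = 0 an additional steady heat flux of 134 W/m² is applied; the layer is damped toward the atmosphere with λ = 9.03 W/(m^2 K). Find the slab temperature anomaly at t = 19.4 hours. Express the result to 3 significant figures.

7.06 K

Areal heat capacity C = ρ c_p D = 1810 × 1450 × 0.372 = 9.76×10^5 J/(m²·K).
τ = C / λ = 9.76×10^5 / 9.03 = 1.08×10^5 s.
Equilibrium anomaly ΔT_eq = F / λ = 134 / 9.03 = 14.8 K.
t = 19.4 hours = 69800 s, so t/τ = 0.646.
ΔT(t) = ΔT_eq (1 − e^(−t/τ)) = 14.8 × (1 − e^−0.646) = 7.06 K.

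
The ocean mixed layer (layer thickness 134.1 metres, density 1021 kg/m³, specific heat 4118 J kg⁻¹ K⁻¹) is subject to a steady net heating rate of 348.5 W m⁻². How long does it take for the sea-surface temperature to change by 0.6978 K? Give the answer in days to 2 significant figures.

Areal heat capacity C = ρ c_p D = 1021 × 4118 × 134.1 = 5.64×10^8 J/(m^2 K).
Time required: Δt = C ΔT / F = 5.64×10^8 × 0.6978 / 348.5 = 1.13×10^6 s.
In days: 1.13×10^6 s / (86400 s/day) = 13.1 days.

13 days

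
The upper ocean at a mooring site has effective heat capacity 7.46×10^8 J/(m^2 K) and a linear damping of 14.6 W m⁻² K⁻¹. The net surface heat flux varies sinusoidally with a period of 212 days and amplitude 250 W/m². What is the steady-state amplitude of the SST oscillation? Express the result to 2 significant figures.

0.98 K

Areal heat capacity C = 7.46×10^8 J/(m^2 K) (given).
Angular frequency ω = 2π / T = 2π / 1.83×10^7 s = 3.43×10^-7 s⁻¹.
√((Cω)² + λ²) = √((256)² + 14.6²) = 256 W/(m²·K).
Amplitude A = F₀ / √((Cω)²+λ²) = 250 / 256 = 0.975 K.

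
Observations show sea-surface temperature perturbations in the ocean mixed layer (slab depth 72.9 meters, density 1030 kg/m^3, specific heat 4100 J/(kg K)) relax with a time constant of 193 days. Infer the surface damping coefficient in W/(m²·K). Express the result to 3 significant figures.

Areal heat capacity C = ρ c_p D = 1030 × 4100 × 72.9 = 3.08×10^8 J/(m^2 K).
τ = 193 days = 1.67×10^7 s.
λ = C / τ = 3.08×10^8 / 1.67×10^7 = 18.5 W/(m²·K).

18.5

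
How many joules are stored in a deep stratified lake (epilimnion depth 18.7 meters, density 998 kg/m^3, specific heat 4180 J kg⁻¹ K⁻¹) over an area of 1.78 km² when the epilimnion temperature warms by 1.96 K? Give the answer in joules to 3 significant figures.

2.72×10^14 J

Areal heat capacity C = ρ c_p D = 998 × 4180 × 18.7 = 7.80×10^7 J/(m²·K).
Heat per unit area: q = C ΔT = 7.80×10^7 × 1.96 = 1.53×10^8 J/m².
Total heat: Q = q × A = 1.53×10^8 × (1.78 × 10⁶ m²) = 2.72×10^14 J.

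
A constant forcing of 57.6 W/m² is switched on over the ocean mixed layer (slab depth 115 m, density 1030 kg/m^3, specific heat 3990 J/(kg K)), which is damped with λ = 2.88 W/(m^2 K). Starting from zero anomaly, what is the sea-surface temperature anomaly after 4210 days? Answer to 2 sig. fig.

18 K

Areal heat capacity C = ρ c_p D = 1030 × 3990 × 115 = 4.73×10^8 J/(m^2 K).
τ = C / λ = 4.73×10^8 / 2.88 = 1.64×10^8 s.
Equilibrium anomaly ΔT_eq = F / λ = 57.6 / 2.88 = 20.0 K.
t = 4210 days = 3.64×10^8 s, so t/τ = 2.22.
ΔT(t) = ΔT_eq (1 − e^(−t/τ)) = 20.0 × (1 − e^−2.22) = 17.8 K.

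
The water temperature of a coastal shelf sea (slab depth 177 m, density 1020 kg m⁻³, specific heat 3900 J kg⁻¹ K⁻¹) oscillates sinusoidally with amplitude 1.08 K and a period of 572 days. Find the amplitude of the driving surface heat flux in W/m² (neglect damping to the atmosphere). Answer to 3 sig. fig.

Areal heat capacity C = ρ c_p D = 1020 × 3900 × 177 = 7.04×10^8 J m⁻² K⁻¹.
ω = 2π / 4.94×10^7 s = 1.27×10^-7 s⁻¹.
Cω = 7.04×10^8 × 1.27×10^-7 = 89.5 W/(m²·K).
F₀ = A × Cω = 1.08 × 89.5 = 96.7 W/m².

96.7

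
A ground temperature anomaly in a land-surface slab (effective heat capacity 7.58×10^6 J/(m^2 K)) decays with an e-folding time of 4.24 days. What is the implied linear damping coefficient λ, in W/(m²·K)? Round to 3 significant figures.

20.7

Areal heat capacity C = 7.58×10^6 J/(m^2 K) (given).
τ = 4.24 days = 3.66×10^5 s.
λ = C / τ = 7.58×10^6 / 3.66×10^5 = 20.7 W/(m²·K).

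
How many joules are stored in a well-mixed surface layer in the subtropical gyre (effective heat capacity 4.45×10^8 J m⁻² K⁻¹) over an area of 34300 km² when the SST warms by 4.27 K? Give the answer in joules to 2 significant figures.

6.5×10^19 J

Areal heat capacity C = 4.45×10^8 J m⁻² K⁻¹ (given).
Heat per unit area: q = C ΔT = 4.45×10^8 × 4.27 = 1.90×10^9 J/m².
Total heat: Q = q × A = 1.90×10^9 × (34300 × 10⁶ m²) = 6.52×10^19 J.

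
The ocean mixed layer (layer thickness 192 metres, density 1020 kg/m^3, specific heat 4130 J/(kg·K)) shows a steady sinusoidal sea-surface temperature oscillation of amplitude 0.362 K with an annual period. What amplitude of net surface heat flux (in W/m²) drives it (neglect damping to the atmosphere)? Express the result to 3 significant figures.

Areal heat capacity C = ρ c_p D = 1020 × 4130 × 192 = 8.09×10^8 J/(m²·K).
ω = 2π / 3.15×10^7 s = 1.99×10^-7 s⁻¹.
Cω = 8.09×10^8 × 1.99×10^-7 = 161 W/(m²·K).
F₀ = A × Cω = 0.362 × 161 = 58.3 W/m².

58.3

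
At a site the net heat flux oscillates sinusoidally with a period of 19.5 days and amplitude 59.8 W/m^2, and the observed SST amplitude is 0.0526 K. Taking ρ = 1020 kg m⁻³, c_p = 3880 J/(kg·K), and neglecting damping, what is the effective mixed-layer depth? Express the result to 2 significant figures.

77 m

ω = 2π / 1.68×10^6 s = 3.73×10^-6 s⁻¹.
Required C = F₀ / (A ω) = 59.8 / (0.0526 × 3.73×10^-6) = 3.05×10^8 J/(m²·K).
D = C / (ρ c_p) = 3.05×10^8 / (1020 × 3880) = 77.0 m.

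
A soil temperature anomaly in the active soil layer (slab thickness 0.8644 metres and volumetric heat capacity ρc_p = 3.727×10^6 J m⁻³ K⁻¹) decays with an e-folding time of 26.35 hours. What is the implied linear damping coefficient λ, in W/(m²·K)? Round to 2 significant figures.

34

Areal heat capacity C = ρc_p × D = 3.727×10^6 × 0.8644 = 3.22×10^6 J/(m^2 K).
τ = 26.35 hours = 94900 s.
λ = C / τ = 3.22×10^6 / 94900 = 34.0 W/(m²·K).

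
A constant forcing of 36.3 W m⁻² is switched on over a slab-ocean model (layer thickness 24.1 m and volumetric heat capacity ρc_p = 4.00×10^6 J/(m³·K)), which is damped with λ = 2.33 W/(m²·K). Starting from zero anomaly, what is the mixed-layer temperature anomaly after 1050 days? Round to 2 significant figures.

14 K

Areal heat capacity C = ρc_p × D = 4.00×10^6 × 24.1 = 9.64×10^7 J/(m^2 K).
τ = C / λ = 9.64×10^7 / 2.33 = 4.14×10^7 s.
Equilibrium anomaly ΔT_eq = F / λ = 36.3 / 2.33 = 15.6 K.
t = 1050 days = 9.07×10^7 s, so t/τ = 2.19.
ΔT(t) = ΔT_eq (1 − e^(−t/τ)) = 15.6 × (1 − e^−2.19) = 13.8 K.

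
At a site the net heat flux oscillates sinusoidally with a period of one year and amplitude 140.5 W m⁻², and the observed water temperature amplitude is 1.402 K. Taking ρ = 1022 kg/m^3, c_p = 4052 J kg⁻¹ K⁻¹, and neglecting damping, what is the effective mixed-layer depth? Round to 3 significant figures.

121 m

ω = 2π / 3.15×10^7 s = 1.99×10^-7 s⁻¹.
Required C = F₀ / (A ω) = 140.5 / (1.402 × 1.99×10^-7) = 5.03×10^8 J/(m²·K).
D = C / (ρ c_p) = 5.03×10^8 / (1022 × 4052) = 121 m.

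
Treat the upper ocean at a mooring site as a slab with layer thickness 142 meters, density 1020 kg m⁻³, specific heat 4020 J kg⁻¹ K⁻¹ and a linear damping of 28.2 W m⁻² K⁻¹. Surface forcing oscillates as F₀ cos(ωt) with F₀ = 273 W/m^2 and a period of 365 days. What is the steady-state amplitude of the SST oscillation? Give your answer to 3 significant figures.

2.29 K

Areal heat capacity C = ρ c_p D = 1020 × 4020 × 142 = 5.82×10^8 J/(m^2 K).
Angular frequency ω = 2π / T = 2π / 3.15×10^7 s = 1.99×10^-7 s⁻¹.
√((Cω)² + λ²) = √((116)² + 28.2²) = 119 W/(m²·K).
Amplitude A = F₀ / √((Cω)²+λ²) = 273 / 119 = 2.29 K.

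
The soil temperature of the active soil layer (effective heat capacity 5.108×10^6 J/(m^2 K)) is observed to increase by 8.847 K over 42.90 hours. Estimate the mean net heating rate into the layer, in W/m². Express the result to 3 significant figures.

Areal heat capacity C = 5.108×10^6 J/(m^2 K) (given).
Required heat per unit area: Q = C ΔT = 5.11×10^6 × 8.847 = 4.52×10^7 J/m².
Flux F = Q / Δt = 4.52×10^7 / 1.54×10^5 s = 293 W/m².

293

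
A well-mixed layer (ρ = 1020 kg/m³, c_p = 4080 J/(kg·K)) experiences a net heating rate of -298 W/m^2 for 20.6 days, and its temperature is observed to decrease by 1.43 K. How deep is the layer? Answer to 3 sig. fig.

Heat input Q = F Δt = -298 × 1.78×10^6 s = -5.30×10^8 J/m².
Required areal heat capacity C = Q / ΔT = 3.71×10^8 J/(m²·K).
Depth D = C / (ρ c_p) = 3.71×10^8 / (1020 × 4080) = 89.1 m.

89.1 m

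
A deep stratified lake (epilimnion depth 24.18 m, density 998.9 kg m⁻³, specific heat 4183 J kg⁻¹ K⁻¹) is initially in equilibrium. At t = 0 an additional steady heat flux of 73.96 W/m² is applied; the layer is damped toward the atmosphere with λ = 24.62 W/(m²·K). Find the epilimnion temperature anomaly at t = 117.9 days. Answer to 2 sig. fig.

2.8 K

Areal heat capacity C = ρ c_p D = 998.9 × 4183 × 24.18 = 1.01×10^8 J m⁻² K⁻¹.
τ = C / λ = 1.01×10^8 / 24.62 = 4.10×10^6 s.
Equilibrium anomaly ΔT_eq = F / λ = 73.96 / 24.62 = 3.00 K.
t = 117.9 days = 1.02×10^7 s, so t/τ = 2.48.
ΔT(t) = ΔT_eq (1 − e^(−t/τ)) = 3.00 × (1 − e^−2.48) = 2.75 K.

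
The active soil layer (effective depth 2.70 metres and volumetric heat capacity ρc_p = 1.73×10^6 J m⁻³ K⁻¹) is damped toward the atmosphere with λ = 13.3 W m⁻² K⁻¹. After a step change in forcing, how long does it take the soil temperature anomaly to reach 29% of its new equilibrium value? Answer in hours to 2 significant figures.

Areal heat capacity C = ρc_p × D = 1.73×10^6 × 2.70 = 4.67×10^6 J/(m^2 K).
τ = C / λ = 4.67×10^6 / 13.3 = 3.51×10^5 s.
Fraction reached: 1 − e^(−t/τ) = 0.29 ⇒ t = −τ ln(1 − 0.29) = τ × 0.342.
t = 1.20×10^5 s = 33.4 hours.

33 hours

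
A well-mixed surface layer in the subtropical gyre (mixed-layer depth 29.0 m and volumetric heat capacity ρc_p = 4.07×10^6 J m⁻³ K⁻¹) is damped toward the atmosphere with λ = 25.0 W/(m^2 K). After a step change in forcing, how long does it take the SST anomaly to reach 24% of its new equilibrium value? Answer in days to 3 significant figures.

Areal heat capacity C = ρc_p × D = 4.07×10^6 × 29.0 = 1.18×10^8 J/(m²·K).
τ = C / λ = 1.18×10^8 / 25.0 = 4.72×10^6 s.
Fraction reached: 1 − e^(−t/τ) = 0.24 ⇒ t = −τ ln(1 − 0.24) = τ × 0.274.
t = 1.30×10^6 s = 15.0 days.

15.0 days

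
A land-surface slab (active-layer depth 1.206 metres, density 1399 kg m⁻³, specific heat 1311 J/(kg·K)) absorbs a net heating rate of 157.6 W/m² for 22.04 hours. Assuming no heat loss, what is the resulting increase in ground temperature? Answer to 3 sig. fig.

5.65 K

Areal heat capacity C = ρ c_p D = 1399 × 1311 × 1.206 = 2.21×10^6 J m⁻² K⁻¹.
Net heat input Q = F Δt = 157.6 × (22.04 hours × 3600 s/hour) = 1.25×10^7 J/m².
ΔT = Q / C = 1.25×10^7 / 2.21×10^6 = 5.65 K.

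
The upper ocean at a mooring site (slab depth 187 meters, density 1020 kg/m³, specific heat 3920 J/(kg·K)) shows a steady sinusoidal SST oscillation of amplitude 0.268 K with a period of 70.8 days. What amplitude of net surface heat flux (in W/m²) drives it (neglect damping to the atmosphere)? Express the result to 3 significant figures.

206

Areal heat capacity C = ρ c_p D = 1020 × 3920 × 187 = 7.48×10^8 J/(m^2 K).
ω = 2π / 6.12×10^6 s = 1.03×10^-6 s⁻¹.
Cω = 7.48×10^8 × 1.03×10^-6 = 768 W/(m²·K).
F₀ = A × Cω = 0.268 × 768 = 206 W/m².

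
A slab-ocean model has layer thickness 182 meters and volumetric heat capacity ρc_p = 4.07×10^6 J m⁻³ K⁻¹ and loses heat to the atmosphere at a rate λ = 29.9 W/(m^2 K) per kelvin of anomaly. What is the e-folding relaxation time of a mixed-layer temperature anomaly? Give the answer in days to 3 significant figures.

287 days

Areal heat capacity C = ρc_p × D = 4.07×10^6 × 182 = 7.41×10^8 J/(m^2 K).
Relaxation time τ = C / λ = 7.41×10^8 / 29.9 = 2.48×10^7 s.
In days: 2.48×10^7 s / (86400 s/day) = 287 days.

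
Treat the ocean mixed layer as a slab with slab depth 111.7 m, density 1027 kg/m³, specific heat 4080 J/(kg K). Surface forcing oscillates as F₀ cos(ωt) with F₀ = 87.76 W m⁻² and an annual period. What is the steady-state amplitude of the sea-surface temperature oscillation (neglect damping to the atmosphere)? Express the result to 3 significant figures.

Areal heat capacity C = ρ c_p D = 1027 × 4080 × 111.7 = 4.68×10^8 J m⁻² K⁻¹.
Angular frequency ω = 2π / T = 2π / 3.15×10^7 s = 1.99×10^-7 s⁻¹.
Cω = 4.68×10^8 × 1.99×10^-7 = 93.3 W/(m²·K).
Amplitude A = F₀ / (Cω) = 87.76 / 93.3 = 0.941 K.

0.941 K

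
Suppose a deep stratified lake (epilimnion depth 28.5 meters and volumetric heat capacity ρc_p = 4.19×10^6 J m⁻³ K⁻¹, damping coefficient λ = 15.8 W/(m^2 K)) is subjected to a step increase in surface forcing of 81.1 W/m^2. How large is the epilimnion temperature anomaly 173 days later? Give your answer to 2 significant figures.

Areal heat capacity C = ρc_p × D = 4.19×10^6 × 28.5 = 1.19×10^8 J/(m²·K).
τ = C / λ = 1.19×10^8 / 15.8 = 7.56×10^6 s.
Equilibrium anomaly ΔT_eq = F / λ = 81.1 / 15.8 = 5.13 K.
t = 173 days = 1.49×10^7 s, so t/τ = 1.98.
ΔT(t) = ΔT_eq (1 − e^(−t/τ)) = 5.13 × (1 − e^−1.98) = 4.42 K.

4.4 K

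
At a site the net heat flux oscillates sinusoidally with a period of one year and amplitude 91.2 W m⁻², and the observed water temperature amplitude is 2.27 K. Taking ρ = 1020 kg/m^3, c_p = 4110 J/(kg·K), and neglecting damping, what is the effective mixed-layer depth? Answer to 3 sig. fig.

48.1 m

ω = 2π / 3.15×10^7 s = 1.99×10^-7 s⁻¹.
Required C = F₀ / (A ω) = 91.2 / (2.27 × 1.99×10^-7) = 2.02×10^8 J/(m²·K).
D = C / (ρ c_p) = 2.02×10^8 / (1020 × 4110) = 48.1 m.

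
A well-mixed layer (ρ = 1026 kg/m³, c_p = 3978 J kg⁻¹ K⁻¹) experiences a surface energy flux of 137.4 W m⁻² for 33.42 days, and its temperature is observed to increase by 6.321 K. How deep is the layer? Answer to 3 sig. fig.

15.4 m

Heat input Q = F Δt = 137.4 × 2.89×10^6 s = 3.97×10^8 J/m².
Required areal heat capacity C = Q / ΔT = 6.28×10^7 J/(m²·K).
Depth D = C / (ρ c_p) = 6.28×10^7 / (1026 × 3978) = 15.4 m.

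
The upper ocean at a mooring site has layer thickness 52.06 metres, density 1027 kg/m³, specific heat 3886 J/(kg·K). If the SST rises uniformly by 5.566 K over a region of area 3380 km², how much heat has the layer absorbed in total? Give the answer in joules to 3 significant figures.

3.91×10^18 J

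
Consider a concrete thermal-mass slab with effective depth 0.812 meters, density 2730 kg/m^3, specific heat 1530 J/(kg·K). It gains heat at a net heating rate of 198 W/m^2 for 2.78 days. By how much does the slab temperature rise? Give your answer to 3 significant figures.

14.0 K

Areal heat capacity C = ρ c_p D = 2730 × 1530 × 0.812 = 3.39×10^6 J/(m^2 K).
Net heat input Q = F Δt = 198 × (2.78 days × 86400 s/day) = 4.76×10^7 J/m².
ΔT = Q / C = 4.76×10^7 / 3.39×10^6 = 14.0 K.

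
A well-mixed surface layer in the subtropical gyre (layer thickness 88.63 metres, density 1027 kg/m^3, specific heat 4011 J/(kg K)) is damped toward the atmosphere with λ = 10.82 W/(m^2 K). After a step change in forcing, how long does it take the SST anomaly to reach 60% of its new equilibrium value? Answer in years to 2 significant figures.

Areal heat capacity C = ρ c_p D = 1027 × 4011 × 88.63 = 3.65×10^8 J/(m²·K).
τ = C / λ = 3.65×10^8 / 10.82 = 3.37×10^7 s.
Fraction reached: 1 − e^(−t/τ) = 0.60 ⇒ t = −τ ln(1 − 0.60) = τ × 0.916.
t = 3.09×10^7 s = 0.980 years.

0.98 years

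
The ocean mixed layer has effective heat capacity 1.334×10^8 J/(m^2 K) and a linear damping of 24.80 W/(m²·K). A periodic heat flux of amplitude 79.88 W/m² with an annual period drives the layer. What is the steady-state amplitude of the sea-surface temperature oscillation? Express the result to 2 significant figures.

Areal heat capacity C = 1.334×10^8 J/(m^2 K) (given).
Angular frequency ω = 2π / T = 2π / 3.15×10^7 s = 1.99×10^-7 s⁻¹.
√((Cω)² + λ²) = √((26.6)² + 24.80²) = 36.4 W/(m²·K).
Amplitude A = F₀ / √((Cω)²+λ²) = 79.88 / 36.4 = 2.20 K.

2.2 K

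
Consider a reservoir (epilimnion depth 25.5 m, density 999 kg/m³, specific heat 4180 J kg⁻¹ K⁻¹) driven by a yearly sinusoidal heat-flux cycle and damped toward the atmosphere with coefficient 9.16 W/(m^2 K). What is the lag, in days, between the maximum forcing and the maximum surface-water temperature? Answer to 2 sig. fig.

68 days

Areal heat capacity C = ρ c_p D = 999 × 4180 × 25.5 = 1.06×10^8 J/(m^2 K).
ω = 2π / 3.15×10^7 s = 1.99×10^-7 s⁻¹.
Phase lag φ = arctan(Cω/λ) = arctan(21.2/9.16) = 1.16 rad.
Time lag = φ / ω = 1.16 / 1.99×10^-7 = 5.84×10^6 s = 67.6 days.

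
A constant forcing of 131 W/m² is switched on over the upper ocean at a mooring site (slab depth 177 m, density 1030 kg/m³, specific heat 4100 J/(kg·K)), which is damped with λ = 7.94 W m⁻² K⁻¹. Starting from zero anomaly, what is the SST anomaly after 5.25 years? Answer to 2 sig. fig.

14 K

Areal heat capacity C = ρ c_p D = 1030 × 4100 × 177 = 7.47×10^8 J/(m^2 K).
τ = C / λ = 7.47×10^8 / 7.94 = 9.41×10^7 s.
Equilibrium anomaly ΔT_eq = F / λ = 131 / 7.94 = 16.5 K.
t = 5.25 years = 1.66×10^8 s, so t/τ = 1.76.
ΔT(t) = ΔT_eq (1 − e^(−t/τ)) = 16.5 × (1 − e^−1.76) = 13.7 K.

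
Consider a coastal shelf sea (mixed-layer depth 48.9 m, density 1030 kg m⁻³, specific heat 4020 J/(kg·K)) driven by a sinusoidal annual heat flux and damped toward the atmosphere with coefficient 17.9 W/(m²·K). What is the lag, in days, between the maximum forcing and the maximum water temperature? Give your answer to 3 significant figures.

Areal heat capacity C = ρ c_p D = 1030 × 4020 × 48.9 = 2.02×10^8 J m⁻² K⁻¹.
ω = 2π / 3.15×10^7 s = 1.99×10^-7 s⁻¹.
Phase lag φ = arctan(Cω/λ) = arctan(40.3/17.9) = 1.15 rad.
Time lag = φ / ω = 1.15 / 1.99×10^-7 = 5.79×10^6 s = 67.0 days.

67.0 days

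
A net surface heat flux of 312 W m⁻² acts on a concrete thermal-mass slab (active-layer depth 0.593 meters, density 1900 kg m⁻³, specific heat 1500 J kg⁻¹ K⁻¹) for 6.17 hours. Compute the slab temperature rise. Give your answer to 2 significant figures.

Areal heat capacity C = ρ c_p D = 1900 × 1500 × 0.593 = 1.69×10^6 J m⁻² K⁻¹.
Net heat input Q = F Δt = 312 × (6.17 hours × 3600 s/hour) = 6.93×10^6 J/m².
ΔT = Q / C = 6.93×10^6 / 1.69×10^6 = 4.10 K.

4.1 K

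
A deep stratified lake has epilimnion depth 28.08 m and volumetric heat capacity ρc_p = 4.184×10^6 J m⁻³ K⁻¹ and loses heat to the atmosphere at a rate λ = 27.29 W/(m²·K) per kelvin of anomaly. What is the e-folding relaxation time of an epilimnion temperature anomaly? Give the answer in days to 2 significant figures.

50 days

Areal heat capacity C = ρc_p × D = 4.184×10^6 × 28.08 = 1.17×10^8 J/(m^2 K).
Relaxation time τ = C / λ = 1.17×10^8 / 27.29 = 4.31×10^6 s.
In days: 4.31×10^6 s / (86400 s/day) = 49.8 days.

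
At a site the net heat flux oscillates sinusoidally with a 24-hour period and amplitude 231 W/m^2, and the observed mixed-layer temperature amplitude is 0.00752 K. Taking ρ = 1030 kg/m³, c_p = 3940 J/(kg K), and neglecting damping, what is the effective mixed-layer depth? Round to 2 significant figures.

ω = 2π / 86400 s = 7.27×10^-5 s⁻¹.
Required C = F₀ / (A ω) = 231 / (0.00752 × 7.27×10^-5) = 4.22×10^8 J/(m²·K).
D = C / (ρ c_p) = 4.22×10^8 / (1030 × 3940) = 104 m.

100 m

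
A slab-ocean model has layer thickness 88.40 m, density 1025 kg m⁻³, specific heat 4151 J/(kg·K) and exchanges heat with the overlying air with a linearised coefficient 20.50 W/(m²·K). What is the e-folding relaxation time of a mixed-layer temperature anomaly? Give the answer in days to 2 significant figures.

210 days

Areal heat capacity C = ρ c_p D = 1025 × 4151 × 88.40 = 3.76×10^8 J m⁻² K⁻¹.
Relaxation time τ = C / λ = 3.76×10^8 / 20.50 = 1.83×10^7 s.
In days: 1.83×10^7 s / (86400 s/day) = 212 days.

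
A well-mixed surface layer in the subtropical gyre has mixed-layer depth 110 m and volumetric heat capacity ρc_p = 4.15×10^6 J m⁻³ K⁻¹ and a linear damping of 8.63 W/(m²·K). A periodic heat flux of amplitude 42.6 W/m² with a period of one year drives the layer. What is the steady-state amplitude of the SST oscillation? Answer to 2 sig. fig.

0.47 K

Areal heat capacity C = ρc_p × D = 4.15×10^6 × 110 = 4.56×10^8 J/(m²·K).
Angular frequency ω = 2π / T = 2π / 3.15×10^7 s = 1.99×10^-7 s⁻¹.
√((Cω)² + λ²) = √((91.0)² + 8.63²) = 91.4 W/(m²·K).
Amplitude A = F₀ / √((Cω)²+λ²) = 42.6 / 91.4 = 0.466 K.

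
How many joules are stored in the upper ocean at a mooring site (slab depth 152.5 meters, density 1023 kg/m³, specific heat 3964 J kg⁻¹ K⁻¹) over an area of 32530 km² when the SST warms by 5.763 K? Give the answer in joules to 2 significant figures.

Areal heat capacity C = ρ c_p D = 1023 × 3964 × 152.5 = 6.18×10^8 J/(m^2 K).
Heat per unit area: q = C ΔT = 6.18×10^8 × 5.763 = 3.56×10^9 J/m².
Total heat: Q = q × A = 3.56×10^9 × (32530 × 10⁶ m²) = 1.16×10^20 J.

1.2×10^20 J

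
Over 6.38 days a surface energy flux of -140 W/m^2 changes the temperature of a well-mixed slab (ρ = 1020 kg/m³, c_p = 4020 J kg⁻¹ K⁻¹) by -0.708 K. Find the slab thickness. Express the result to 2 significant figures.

27 m

Heat input Q = F Δt = -140 × 5.51×10^5 s = -7.72×10^7 J/m².
Required areal heat capacity C = Q / ΔT = 1.09×10^8 J/(m²·K).
Depth D = C / (ρ c_p) = 1.09×10^8 / (1020 × 4020) = 26.6 m.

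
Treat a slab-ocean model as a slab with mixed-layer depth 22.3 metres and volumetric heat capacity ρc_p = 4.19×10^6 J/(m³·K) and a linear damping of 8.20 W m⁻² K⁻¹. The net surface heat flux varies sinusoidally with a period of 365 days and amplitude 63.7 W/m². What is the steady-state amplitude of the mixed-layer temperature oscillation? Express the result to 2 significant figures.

3.1 K

Areal heat capacity C = ρc_p × D = 4.19×10^6 × 22.3 = 9.34×10^7 J m⁻² K⁻¹.
Angular frequency ω = 2π / T = 2π / 3.15×10^7 s = 1.99×10^-7 s⁻¹.
√((Cω)² + λ²) = √((18.6)² + 8.20²) = 20.3 W/(m²·K).
Amplitude A = F₀ / √((Cω)²+λ²) = 63.7 / 20.3 = 3.13 K.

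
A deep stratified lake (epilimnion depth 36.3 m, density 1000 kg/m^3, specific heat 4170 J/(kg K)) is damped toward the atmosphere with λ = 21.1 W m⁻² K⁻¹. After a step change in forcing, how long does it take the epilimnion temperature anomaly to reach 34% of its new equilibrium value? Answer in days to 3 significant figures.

Areal heat capacity C = ρ c_p D = 1000 × 4170 × 36.3 = 1.51×10^8 J m⁻² K⁻¹.
τ = C / λ = 1.51×10^8 / 21.1 = 7.17×10^6 s.
Fraction reached: 1 − e^(−t/τ) = 0.34 ⇒ t = −τ ln(1 − 0.34) = τ × 0.416.
t = 2.98×10^6 s = 34.5 days.

34.5 days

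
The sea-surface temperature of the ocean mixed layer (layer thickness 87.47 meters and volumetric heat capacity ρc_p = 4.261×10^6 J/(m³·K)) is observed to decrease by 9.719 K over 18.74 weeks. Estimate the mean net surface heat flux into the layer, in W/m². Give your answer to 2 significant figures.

Areal heat capacity C = ρc_p × D = 4.261×10^6 × 87.47 = 3.73×10^8 J/(m²·K).
Required heat per unit area: Q = C ΔT = 3.73×10^8 × -9.719 = -3.62×10^9 J/m².
Flux F = Q / Δt = -3.62×10^9 / 1.13×10^7 s = -320 W/m².

-320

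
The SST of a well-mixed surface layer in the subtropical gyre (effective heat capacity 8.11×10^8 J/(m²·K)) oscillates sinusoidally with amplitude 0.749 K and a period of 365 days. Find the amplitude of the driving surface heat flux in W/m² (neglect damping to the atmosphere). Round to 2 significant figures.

Areal heat capacity C = 8.11×10^8 J/(m²·K) (given).
ω = 2π / 3.15×10^7 s = 1.99×10^-7 s⁻¹.
Cω = 8.11×10^8 × 1.99×10^-7 = 162 W/(m²·K).
F₀ = A × Cω = 0.749 × 162 = 121 W/m².

120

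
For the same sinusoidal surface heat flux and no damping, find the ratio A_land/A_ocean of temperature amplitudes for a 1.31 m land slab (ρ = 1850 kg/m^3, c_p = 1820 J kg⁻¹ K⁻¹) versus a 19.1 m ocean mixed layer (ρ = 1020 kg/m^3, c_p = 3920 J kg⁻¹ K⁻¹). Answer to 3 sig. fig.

C_ocean = 1020 × 3920 × 19.1 = 7.64×10^7 J/(m²·K).
C_land = 1850 × 1820 × 1.31 = 4.41×10^6 J/(m²·K).
Undamped amplitude ∝ 1/C, so A_land/A_ocean = C_ocean/C_land = 17.3.

17.3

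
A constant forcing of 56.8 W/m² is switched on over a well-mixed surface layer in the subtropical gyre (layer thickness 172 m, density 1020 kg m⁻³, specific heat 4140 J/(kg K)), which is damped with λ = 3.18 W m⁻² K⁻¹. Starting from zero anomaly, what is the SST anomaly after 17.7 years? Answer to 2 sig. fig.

16 K

Areal heat capacity C = ρ c_p D = 1020 × 4140 × 172 = 7.26×10^8 J/(m^2 K).
τ = C / λ = 7.26×10^8 / 3.18 = 2.28×10^8 s.
Equilibrium anomaly ΔT_eq = F / λ = 56.8 / 3.18 = 17.9 K.
t = 17.7 years = 5.59×10^8 s, so t/τ = 2.45.
ΔT(t) = ΔT_eq (1 − e^(−t/τ)) = 17.9 × (1 − e^−2.45) = 16.3 K.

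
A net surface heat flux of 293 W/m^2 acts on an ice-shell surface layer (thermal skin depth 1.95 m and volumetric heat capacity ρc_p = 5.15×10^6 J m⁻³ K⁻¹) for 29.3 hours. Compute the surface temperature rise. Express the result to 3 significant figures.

Areal heat capacity C = ρc_p × D = 5.15×10^6 × 1.95 = 1.00×10^7 J m⁻² K⁻¹.
Net heat input Q = F Δt = 293 × (29.3 hours × 3600 s/hour) = 3.09×10^7 J/m².
ΔT = Q / C = 3.09×10^7 / 1.00×10^7 = 3.08 K.

3.08 K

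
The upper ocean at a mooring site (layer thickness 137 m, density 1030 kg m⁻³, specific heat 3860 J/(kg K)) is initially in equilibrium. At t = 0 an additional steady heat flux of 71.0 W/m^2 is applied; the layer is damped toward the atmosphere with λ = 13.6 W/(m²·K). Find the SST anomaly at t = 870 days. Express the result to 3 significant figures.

4.42 K

Areal heat capacity C = ρ c_p D = 1030 × 3860 × 137 = 5.45×10^8 J/(m²·K).
τ = C / λ = 5.45×10^8 / 13.6 = 4.01×10^7 s.
Equilibrium anomaly ΔT_eq = F / λ = 71.0 / 13.6 = 5.22 K.
t = 870 days = 7.52×10^7 s, so t/τ = 1.88.
ΔT(t) = ΔT_eq (1 − e^(−t/τ)) = 5.22 × (1 − e^−1.88) = 4.42 K.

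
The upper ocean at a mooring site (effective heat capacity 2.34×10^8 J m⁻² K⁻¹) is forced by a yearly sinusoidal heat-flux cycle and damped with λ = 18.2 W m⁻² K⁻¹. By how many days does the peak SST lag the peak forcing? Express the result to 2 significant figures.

70 days

Areal heat capacity C = 2.34×10^8 J m⁻² K⁻¹ (given).
ω = 2π / 3.15×10^7 s = 1.99×10^-7 s⁻¹.
Phase lag φ = arctan(Cω/λ) = arctan(46.6/18.2) = 1.20 rad.
Time lag = φ / ω = 1.20 / 1.99×10^-7 = 6.02×10^6 s = 69.6 days.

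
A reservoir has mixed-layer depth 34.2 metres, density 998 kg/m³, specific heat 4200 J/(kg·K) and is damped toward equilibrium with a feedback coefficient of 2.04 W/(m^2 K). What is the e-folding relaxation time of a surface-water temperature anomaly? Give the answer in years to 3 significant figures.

Areal heat capacity C = ρ c_p D = 998 × 4200 × 34.2 = 1.43×10^8 J/(m^2 K).
Relaxation time τ = C / λ = 1.43×10^8 / 2.04 = 7.03×10^7 s.
In years: 7.03×10^7 s / (3.156×10^7 s/year) = 2.23 years.

2.23 years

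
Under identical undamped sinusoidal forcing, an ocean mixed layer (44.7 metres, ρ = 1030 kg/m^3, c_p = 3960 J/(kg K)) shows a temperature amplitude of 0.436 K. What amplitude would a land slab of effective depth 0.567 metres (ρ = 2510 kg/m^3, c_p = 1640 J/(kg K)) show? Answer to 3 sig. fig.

34.1 K

C_ocean = 1.82×10^8 J/(m²·K); C_land = 2.33×10^6 J/(m²·K).
A ∝ 1/C ⇒ A_land = A_ocean × C_ocean/C_land = 0.436 × 78.1 = 34.1 K.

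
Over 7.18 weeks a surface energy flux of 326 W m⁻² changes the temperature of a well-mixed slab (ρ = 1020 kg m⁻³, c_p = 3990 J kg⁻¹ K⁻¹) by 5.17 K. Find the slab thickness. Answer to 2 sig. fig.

67 m

Heat input Q = F Δt = 326 × 4.34×10^6 s = 1.42×10^9 J/m².
Required areal heat capacity C = Q / ΔT = 2.74×10^8 J/(m²·K).
Depth D = C / (ρ c_p) = 2.74×10^8 / (1020 × 3990) = 67.3 m.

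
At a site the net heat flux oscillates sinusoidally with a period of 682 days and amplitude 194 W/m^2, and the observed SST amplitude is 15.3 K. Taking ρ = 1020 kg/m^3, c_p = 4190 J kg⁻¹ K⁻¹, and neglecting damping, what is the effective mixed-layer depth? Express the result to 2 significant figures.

28 m

ω = 2π / 5.89×10^7 s = 1.07×10^-7 s⁻¹.
Required C = F₀ / (A ω) = 194 / (15.3 × 1.07×10^-7) = 1.19×10^8 J/(m²·K).
D = C / (ρ c_p) = 1.19×10^8 / (1020 × 4190) = 27.8 m.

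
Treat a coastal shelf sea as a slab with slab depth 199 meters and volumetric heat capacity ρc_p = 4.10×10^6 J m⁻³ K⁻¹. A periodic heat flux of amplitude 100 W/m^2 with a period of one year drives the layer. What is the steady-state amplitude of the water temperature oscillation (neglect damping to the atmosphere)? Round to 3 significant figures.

0.615 K

Areal heat capacity C = ρc_p × D = 4.10×10^6 × 199 = 8.16×10^8 J m⁻² K⁻¹.
Angular frequency ω = 2π / T = 2π / 3.15×10^7 s = 1.99×10^-7 s⁻¹.
Cω = 8.16×10^8 × 1.99×10^-7 = 163 W/(m²·K).
Amplitude A = F₀ / (Cω) = 100 / 163 = 0.615 K.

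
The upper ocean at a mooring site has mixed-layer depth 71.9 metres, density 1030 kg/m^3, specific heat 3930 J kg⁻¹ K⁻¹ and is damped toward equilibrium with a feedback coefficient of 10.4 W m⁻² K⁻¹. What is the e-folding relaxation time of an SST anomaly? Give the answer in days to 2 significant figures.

Areal heat capacity C = ρ c_p D = 1030 × 3930 × 71.9 = 2.91×10^8 J/(m^2 K).
Relaxation time τ = C / λ = 2.91×10^8 / 10.4 = 2.80×10^7 s.
In days: 2.80×10^7 s / (86400 s/day) = 324 days.

320 days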